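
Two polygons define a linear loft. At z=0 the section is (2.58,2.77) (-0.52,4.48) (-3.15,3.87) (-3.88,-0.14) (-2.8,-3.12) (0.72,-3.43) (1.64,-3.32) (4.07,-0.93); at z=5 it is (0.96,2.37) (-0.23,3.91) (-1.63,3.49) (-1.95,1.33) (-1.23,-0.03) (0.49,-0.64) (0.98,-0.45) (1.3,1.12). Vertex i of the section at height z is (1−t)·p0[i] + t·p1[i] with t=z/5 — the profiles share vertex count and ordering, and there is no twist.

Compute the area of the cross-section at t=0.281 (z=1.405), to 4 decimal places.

Area at t=0.281: 33.8050

Cross-section at t=0.281: each vertex is (1-t)·p0[i] + t·p1[i].
  v1: (1-0.281)·(2.58,2.77) + 0.281·(0.96,2.37) = (2.1248,2.6576)
  v2: (1-0.281)·(-0.52,4.48) + 0.281·(-0.23,3.91) = (-0.4385,4.3198)
  v3: (1-0.281)·(-3.15,3.87) + 0.281·(-1.63,3.49) = (-2.7229,3.7632)
  v4: (1-0.281)·(-3.88,-0.14) + 0.281·(-1.95,1.33) = (-3.3377,0.2731)
  v5: (1-0.281)·(-2.8,-3.12) + 0.281·(-1.23,-0.03) = (-2.3588,-2.2517)
  v6: (1-0.281)·(0.72,-3.43) + 0.281·(0.49,-0.64) = (0.6554,-2.6460)
  v7: (1-0.281)·(1.64,-3.32) + 0.281·(0.98,-0.45) = (1.4545,-2.5135)
  v8: (1-0.281)·(4.07,-0.93) + 0.281·(1.3,1.12) = (3.2916,-0.3539)
Shoelace sum Σ(x_i·y_{i+1} − x_{i+1}·y_i):
  i=1: 2.1248·4.3198 − -0.4385·2.6576 = +10.3441 (running +10.3441)
  i=2: -0.4385·3.7632 − -2.7229·4.3198 = +10.1122 (running +20.4562)
  i=3: -2.7229·0.2731 − -3.3377·3.7632 = +11.8168 (running +32.2731)
  i=4: -3.3377·-2.2517 − -2.3588·0.2731 = +8.1596 (running +40.4327)
  i=5: -2.3588·-2.6460 − 0.6554·-2.2517 = +7.7172 (running +48.1499)
  i=6: 0.6554·-2.5135 − 1.4545·-2.6460 = +2.2014 (running +50.3513)
  i=7: 1.4545·-0.3539 − 3.2916·-2.5135 = +7.7588 (running +58.1101)
  i=8: 3.2916·2.6576 − 2.1248·-0.3539 = +9.4999 (running +67.6100)
Area = |Σ|/2 = |67.6100|/2 = 33.8050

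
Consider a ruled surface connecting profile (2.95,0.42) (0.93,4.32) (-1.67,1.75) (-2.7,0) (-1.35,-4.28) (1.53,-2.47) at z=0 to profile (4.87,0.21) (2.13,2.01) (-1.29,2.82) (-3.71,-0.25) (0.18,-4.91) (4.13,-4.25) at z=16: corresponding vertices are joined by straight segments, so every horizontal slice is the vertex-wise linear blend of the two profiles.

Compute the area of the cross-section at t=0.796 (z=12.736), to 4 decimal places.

Cross-section at t=0.796: each vertex is (1-t)·p0[i] + t·p1[i].
  v1: (1-0.796)·(2.95,0.42) + 0.796·(4.87,0.21) = (4.4783,0.2528)
  v2: (1-0.796)·(0.93,4.32) + 0.796·(2.13,2.01) = (1.8852,2.4812)
  v3: (1-0.796)·(-1.67,1.75) + 0.796·(-1.29,2.82) = (-1.3675,2.6017)
  v4: (1-0.796)·(-2.7,0) + 0.796·(-3.71,-0.25) = (-3.5040,-0.1990)
  v5: (1-0.796)·(-1.35,-4.28) + 0.796·(0.18,-4.91) = (-0.1321,-4.7815)
  v6: (1-0.796)·(1.53,-2.47) + 0.796·(4.13,-4.25) = (3.5996,-3.8869)
Shoelace sum Σ(x_i·y_{i+1} − x_{i+1}·y_i):
  i=1: 4.4783·2.4812 − 1.8852·0.2528 = +10.6351 (running +10.6351)
  i=2: 1.8852·2.6017 − -1.3675·2.4812 = +8.2979 (running +18.9330)
  i=3: -1.3675·-0.1990 − -3.5040·2.6017 = +9.3885 (running +28.3215)
  i=4: -3.5040·-4.7815 − -0.1321·-0.1990 = +16.7278 (running +45.0493)
  i=5: -0.1321·-3.8869 − 3.5996·-4.7815 = +17.7249 (running +62.7743)
  i=6: 3.5996·0.2528 − 4.4783·-3.8869 = +18.3168 (running +81.0911)
Area = |Σ|/2 = |81.0911|/2 = 40.5455

Area at t=0.796: 40.5455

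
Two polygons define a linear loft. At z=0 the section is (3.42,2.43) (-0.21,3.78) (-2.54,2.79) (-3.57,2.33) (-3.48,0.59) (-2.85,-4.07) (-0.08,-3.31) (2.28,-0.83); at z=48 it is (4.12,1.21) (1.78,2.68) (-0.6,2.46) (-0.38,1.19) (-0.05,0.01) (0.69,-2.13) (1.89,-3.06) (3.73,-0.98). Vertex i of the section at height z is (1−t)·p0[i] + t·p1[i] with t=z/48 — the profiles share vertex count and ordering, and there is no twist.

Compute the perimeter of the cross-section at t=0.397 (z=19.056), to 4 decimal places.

Perimeter at t=0.397: 20.3333

Cross-section at t=0.397: each vertex is (1-t)·p0[i] + t·p1[i].
  v1: (1-0.397)·(3.42,2.43) + 0.397·(4.12,1.21) = (3.6979,1.9457)
  v2: (1-0.397)·(-0.21,3.78) + 0.397·(1.78,2.68) = (0.5800,3.3433)
  v3: (1-0.397)·(-2.54,2.79) + 0.397·(-0.6,2.46) = (-1.7698,2.6590)
  v4: (1-0.397)·(-3.57,2.33) + 0.397·(-0.38,1.19) = (-2.3036,1.8774)
  v5: (1-0.397)·(-3.48,0.59) + 0.397·(-0.05,0.01) = (-2.1183,0.3597)
  v6: (1-0.397)·(-2.85,-4.07) + 0.397·(0.69,-2.13) = (-1.4446,-3.2998)
  v7: (1-0.397)·(-0.08,-3.31) + 0.397·(1.89,-3.06) = (0.7021,-3.2107)
  v8: (1-0.397)·(2.28,-0.83) + 0.397·(3.73,-0.98) = (2.8556,-0.8896)
Perimeter = Σ |v_{i+1} − v_i|:
  edge 1→2: √(-3.1179² + 1.3976²) = 3.4168 (running 3.4168)
  edge 2→3: √(-2.3498² + -0.6843²) = 2.4475 (running 5.8643)
  edge 3→4: √(-0.5338² + -0.7816²) = 0.9464 (running 6.8107)
  edge 4→5: √(0.1853² + -1.5177²) = 1.5289 (running 8.3396)
  edge 5→6: √(0.6737² + -3.6596²) = 3.7210 (running 12.0607)
  edge 6→7: √(2.1467² + 0.0891²) = 2.1486 (running 14.2093)
  edge 7→8: √(2.1536² + 2.3212²) = 3.1664 (running 17.3756)
  edge 8→1: √(0.8422² + 2.8352²) = 2.9577 (running 20.3333)
Perimeter = 20.3333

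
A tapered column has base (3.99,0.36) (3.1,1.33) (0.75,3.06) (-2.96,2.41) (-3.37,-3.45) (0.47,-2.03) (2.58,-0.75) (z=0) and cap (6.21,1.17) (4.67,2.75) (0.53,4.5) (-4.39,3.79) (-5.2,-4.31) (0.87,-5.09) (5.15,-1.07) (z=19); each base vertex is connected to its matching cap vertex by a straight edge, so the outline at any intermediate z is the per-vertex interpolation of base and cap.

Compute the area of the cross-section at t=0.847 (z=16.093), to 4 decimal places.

Area at t=0.847: 70.4592

Cross-section at t=0.847: each vertex is (1-t)·p0[i] + t·p1[i].
  v1: (1-0.847)·(3.99,0.36) + 0.847·(6.21,1.17) = (5.8703,1.0461)
  v2: (1-0.847)·(3.1,1.33) + 0.847·(4.67,2.75) = (4.4298,2.5327)
  v3: (1-0.847)·(0.75,3.06) + 0.847·(0.53,4.5) = (0.5637,4.2797)
  v4: (1-0.847)·(-2.96,2.41) + 0.847·(-4.39,3.79) = (-4.1712,3.5789)
  v5: (1-0.847)·(-3.37,-3.45) + 0.847·(-5.2,-4.31) = (-4.9200,-4.1784)
  v6: (1-0.847)·(0.47,-2.03) + 0.847·(0.87,-5.09) = (0.8088,-4.6218)
  v7: (1-0.847)·(2.58,-0.75) + 0.847·(5.15,-1.07) = (4.7568,-1.0210)
Shoelace sum Σ(x_i·y_{i+1} − x_{i+1}·y_i):
  i=1: 5.8703·2.5327 − 4.4298·1.0461 = +10.2342 (running +10.2342)
  i=2: 4.4298·4.2797 − 0.5637·2.5327 = +17.5305 (running +27.7647)
  i=3: 0.5637·3.5789 − -4.1712·4.2797 = +19.8687 (running +47.6334)
  i=4: -4.1712·-4.1784 − -4.9200·3.5789 = +35.0371 (running +82.6705)
  i=5: -4.9200·-4.6218 − 0.8088·-4.1784 = +26.1189 (running +108.7894)
  i=6: 0.8088·-1.0210 − 4.7568·-4.6218 = +21.1592 (running +129.9486)
  i=7: 4.7568·1.0461 − 5.8703·-1.0210 = +10.9698 (running +140.9184)
Area = |Σ|/2 = |140.9184|/2 = 70.4592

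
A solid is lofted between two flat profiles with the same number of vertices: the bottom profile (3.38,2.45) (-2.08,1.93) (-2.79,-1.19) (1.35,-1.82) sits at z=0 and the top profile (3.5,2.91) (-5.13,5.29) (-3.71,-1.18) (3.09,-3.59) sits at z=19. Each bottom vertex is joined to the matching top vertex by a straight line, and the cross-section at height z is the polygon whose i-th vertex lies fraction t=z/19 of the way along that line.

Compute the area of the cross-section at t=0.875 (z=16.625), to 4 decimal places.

Area at t=0.875: 44.5363

Cross-section at t=0.875: each vertex is (1-t)·p0[i] + t·p1[i].
  v1: (1-0.875)·(3.38,2.45) + 0.875·(3.5,2.91) = (3.4850,2.8525)
  v2: (1-0.875)·(-2.08,1.93) + 0.875·(-5.13,5.29) = (-4.7487,4.8700)
  v3: (1-0.875)·(-2.79,-1.19) + 0.875·(-3.71,-1.18) = (-3.5950,-1.1812)
  v4: (1-0.875)·(1.35,-1.82) + 0.875·(3.09,-3.59) = (2.8725,-3.3687)
Shoelace sum Σ(x_i·y_{i+1} − x_{i+1}·y_i):
  i=1: 3.4850·4.8700 − -4.7487·2.8525 = +30.5178 (running +30.5178)
  i=2: -4.7487·-1.1812 − -3.5950·4.8700 = +23.1171 (running +53.6349)
  i=3: -3.5950·-3.3687 − 2.8725·-1.1812 = +15.5038 (running +69.1387)
  i=4: 2.8725·2.8525 − 3.4850·-3.3687 = +19.9339 (running +89.0726)
Area = |Σ|/2 = |89.0726|/2 = 44.5363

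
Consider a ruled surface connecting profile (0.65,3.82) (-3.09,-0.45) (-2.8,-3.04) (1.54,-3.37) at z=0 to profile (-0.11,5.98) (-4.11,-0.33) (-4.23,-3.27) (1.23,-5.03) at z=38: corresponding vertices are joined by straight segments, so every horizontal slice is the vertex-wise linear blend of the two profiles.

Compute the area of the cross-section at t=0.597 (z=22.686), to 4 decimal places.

Cross-section at t=0.597: each vertex is (1-t)·p0[i] + t·p1[i].
  v1: (1-0.597)·(0.65,3.82) + 0.597·(-0.11,5.98) = (0.1963,5.1095)
  v2: (1-0.597)·(-3.09,-0.45) + 0.597·(-4.11,-0.33) = (-3.6989,-0.3784)
  v3: (1-0.597)·(-2.8,-3.04) + 0.597·(-4.23,-3.27) = (-3.6537,-3.1773)
  v4: (1-0.597)·(1.54,-3.37) + 0.597·(1.23,-5.03) = (1.3549,-4.3610)
Shoelace sum Σ(x_i·y_{i+1} − x_{i+1}·y_i):
  i=1: 0.1963·-0.3784 − -3.6989·5.1095 = +18.8255 (running +18.8255)
  i=2: -3.6989·-3.1773 − -3.6537·-0.3784 = +10.3703 (running +29.1958)
  i=3: -3.6537·-4.3610 − 1.3549·-3.1773 = +20.2389 (running +49.4347)
  i=4: 1.3549·5.1095 − 0.1963·-4.3610 = +7.7790 (running +57.2138)
Area = |Σ|/2 = |57.2138|/2 = 28.6069

Area at t=0.597: 28.6069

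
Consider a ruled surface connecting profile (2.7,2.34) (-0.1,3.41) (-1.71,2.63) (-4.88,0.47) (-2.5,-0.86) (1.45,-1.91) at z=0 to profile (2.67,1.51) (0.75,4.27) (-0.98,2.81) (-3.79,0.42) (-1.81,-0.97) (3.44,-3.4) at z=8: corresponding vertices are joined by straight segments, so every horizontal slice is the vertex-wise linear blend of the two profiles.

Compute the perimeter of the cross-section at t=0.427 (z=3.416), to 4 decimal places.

Perimeter at t=0.427: 20.6930

Cross-section at t=0.427: each vertex is (1-t)·p0[i] + t·p1[i].
  v1: (1-0.427)·(2.7,2.34) + 0.427·(2.67,1.51) = (2.6872,1.9856)
  v2: (1-0.427)·(-0.1,3.41) + 0.427·(0.75,4.27) = (0.2629,3.7772)
  v3: (1-0.427)·(-1.71,2.63) + 0.427·(-0.98,2.81) = (-1.3983,2.7069)
  v4: (1-0.427)·(-4.88,0.47) + 0.427·(-3.79,0.42) = (-4.4146,0.4486)
  v5: (1-0.427)·(-2.5,-0.86) + 0.427·(-1.81,-0.97) = (-2.2054,-0.9070)
  v6: (1-0.427)·(1.45,-1.91) + 0.427·(3.44,-3.4) = (2.2997,-2.5462)
Perimeter = Σ |v_{i+1} − v_i|:
  edge 1→2: √(-2.4242² + 1.7916²) = 3.0144 (running 3.0144)
  edge 2→3: √(-1.6612² + -1.0704²) = 1.9762 (running 4.9907)
  edge 3→4: √(-3.0163² + -2.2582²) = 3.7680 (running 8.7586)
  edge 4→5: √(2.2092² + -1.3556²) = 2.5920 (running 11.3506)
  edge 5→6: √(4.5051² + -1.6393²) = 4.7941 (running 16.1446)
  edge 6→1: √(0.3875² + 4.5318²) = 4.5484 (running 20.6930)
Perimeter = 20.6930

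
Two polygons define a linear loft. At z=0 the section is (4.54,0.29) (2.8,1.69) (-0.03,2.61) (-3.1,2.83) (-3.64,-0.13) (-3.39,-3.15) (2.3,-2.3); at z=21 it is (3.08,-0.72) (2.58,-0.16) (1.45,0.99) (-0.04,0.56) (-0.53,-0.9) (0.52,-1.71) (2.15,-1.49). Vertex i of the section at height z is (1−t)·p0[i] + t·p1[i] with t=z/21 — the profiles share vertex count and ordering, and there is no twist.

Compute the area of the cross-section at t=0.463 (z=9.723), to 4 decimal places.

Cross-section at t=0.463: each vertex is (1-t)·p0[i] + t·p1[i].
  v1: (1-0.463)·(4.54,0.29) + 0.463·(3.08,-0.72) = (3.8640,-0.1776)
  v2: (1-0.463)·(2.8,1.69) + 0.463·(2.58,-0.16) = (2.6981,0.8334)
  v3: (1-0.463)·(-0.03,2.61) + 0.463·(1.45,0.99) = (0.6552,1.8599)
  v4: (1-0.463)·(-3.1,2.83) + 0.463·(-0.04,0.56) = (-1.6832,1.7790)
  v5: (1-0.463)·(-3.64,-0.13) + 0.463·(-0.53,-0.9) = (-2.2001,-0.4865)
  v6: (1-0.463)·(-3.39,-3.15) + 0.463·(0.52,-1.71) = (-1.5797,-2.4833)
  v7: (1-0.463)·(2.3,-2.3) + 0.463·(2.15,-1.49) = (2.2305,-1.9250)
Shoelace sum Σ(x_i·y_{i+1} − x_{i+1}·y_i):
  i=1: 3.8640·0.8334 − 2.6981·-0.1776 = +3.6997 (running +3.6997)
  i=2: 2.6981·1.8599 − 0.6552·0.8334 = +4.4723 (running +8.1720)
  i=3: 0.6552·1.7790 − -1.6832·1.8599 = +4.2964 (running +12.4684)
  i=4: -1.6832·-0.4865 − -2.2001·1.7790 = +4.7328 (running +17.2012)
  i=5: -2.2001·-2.4833 − -1.5797·-0.4865 = +4.6949 (running +21.8960)
  i=6: -1.5797·-1.9250 − 2.2305·-2.4833 = +8.5799 (running +30.4759)
  i=7: 2.2305·-0.1776 − 3.8640·-1.9250 = +7.0419 (running +37.5178)
Area = |Σ|/2 = |37.5178|/2 = 18.7589

Area at t=0.463: 18.7589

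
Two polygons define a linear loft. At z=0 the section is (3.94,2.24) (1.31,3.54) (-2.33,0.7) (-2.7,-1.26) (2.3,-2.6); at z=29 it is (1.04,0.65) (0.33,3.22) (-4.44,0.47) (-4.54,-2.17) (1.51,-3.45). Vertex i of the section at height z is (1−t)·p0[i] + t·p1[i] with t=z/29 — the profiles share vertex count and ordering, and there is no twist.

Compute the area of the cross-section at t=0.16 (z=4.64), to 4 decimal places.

Area at t=0.16: 25.3592

Cross-section at t=0.16: each vertex is (1-t)·p0[i] + t·p1[i].
  v1: (1-0.16)·(3.94,2.24) + 0.16·(1.04,0.65) = (3.4760,1.9856)
  v2: (1-0.16)·(1.31,3.54) + 0.16·(0.33,3.22) = (1.1532,3.4888)
  v3: (1-0.16)·(-2.33,0.7) + 0.16·(-4.44,0.47) = (-2.6676,0.6632)
  v4: (1-0.16)·(-2.7,-1.26) + 0.16·(-4.54,-2.17) = (-2.9944,-1.4056)
  v5: (1-0.16)·(2.3,-2.6) + 0.16·(1.51,-3.45) = (2.1736,-2.7360)
Shoelace sum Σ(x_i·y_{i+1} − x_{i+1}·y_i):
  i=1: 3.4760·3.4888 − 1.1532·1.9856 = +9.8373 (running +9.8373)
  i=2: 1.1532·0.6632 − -2.6676·3.4888 = +10.0715 (running +19.9088)
  i=3: -2.6676·-1.4056 − -2.9944·0.6632 = +5.7355 (running +25.6443)
  i=4: -2.9944·-2.7360 − 2.1736·-1.4056 = +11.2479 (running +36.8922)
  i=5: 2.1736·1.9856 − 3.4760·-2.7360 = +13.8262 (running +50.7184)
Area = |Σ|/2 = |50.7184|/2 = 25.3592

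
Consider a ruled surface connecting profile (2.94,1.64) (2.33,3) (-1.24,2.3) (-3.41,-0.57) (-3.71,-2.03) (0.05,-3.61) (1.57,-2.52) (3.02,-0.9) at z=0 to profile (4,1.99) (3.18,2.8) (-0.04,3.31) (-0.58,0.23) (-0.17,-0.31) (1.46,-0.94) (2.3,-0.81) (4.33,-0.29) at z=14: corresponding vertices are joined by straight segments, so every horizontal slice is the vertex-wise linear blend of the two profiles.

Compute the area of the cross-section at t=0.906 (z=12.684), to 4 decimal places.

Area at t=0.906: 16.9943

Cross-section at t=0.906: each vertex is (1-t)·p0[i] + t·p1[i].
  v1: (1-0.906)·(2.94,1.64) + 0.906·(4,1.99) = (3.9004,1.9571)
  v2: (1-0.906)·(2.33,3) + 0.906·(3.18,2.8) = (3.1001,2.8188)
  v3: (1-0.906)·(-1.24,2.3) + 0.906·(-0.04,3.31) = (-0.1528,3.2151)
  v4: (1-0.906)·(-3.41,-0.57) + 0.906·(-0.58,0.23) = (-0.8460,0.1548)
  v5: (1-0.906)·(-3.71,-2.03) + 0.906·(-0.17,-0.31) = (-0.5028,-0.4717)
  v6: (1-0.906)·(0.05,-3.61) + 0.906·(1.46,-0.94) = (1.3275,-1.1910)
  v7: (1-0.906)·(1.57,-2.52) + 0.906·(2.3,-0.81) = (2.2314,-0.9707)
  v8: (1-0.906)·(3.02,-0.9) + 0.906·(4.33,-0.29) = (4.2069,-0.3473)
Shoelace sum Σ(x_i·y_{i+1} − x_{i+1}·y_i):
  i=1: 3.9004·2.8188 − 3.1001·1.9571 = +4.9271 (running +4.9271)
  i=2: 3.1001·3.2151 − -0.1528·2.8188 = +10.3977 (running +15.3248)
  i=3: -0.1528·0.1548 − -0.8460·3.2151 = +2.6964 (running +18.0212)
  i=4: -0.8460·-0.4717 − -0.5028·0.1548 = +0.4769 (running +18.4981)
  i=5: -0.5028·-1.1910 − 1.3275·-0.4717 = +1.2249 (running +19.7230)
  i=6: 1.3275·-0.9707 − 2.2314·-1.1910 = +1.3689 (running +21.0919)
  i=7: 2.2314·-0.3473 − 4.2069·-0.9707 = +3.3087 (running +24.4006)
  i=8: 4.2069·1.9571 − 3.9004·-0.3473 = +9.5880 (running +33.9886)
Area = |Σ|/2 = |33.9886|/2 = 16.9943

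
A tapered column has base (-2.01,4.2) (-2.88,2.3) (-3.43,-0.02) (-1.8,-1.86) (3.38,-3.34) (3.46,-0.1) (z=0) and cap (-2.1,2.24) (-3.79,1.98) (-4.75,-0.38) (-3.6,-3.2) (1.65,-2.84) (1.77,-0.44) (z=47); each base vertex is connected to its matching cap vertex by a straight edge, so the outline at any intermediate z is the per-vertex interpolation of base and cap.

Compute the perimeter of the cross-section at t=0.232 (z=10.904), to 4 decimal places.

Cross-section at t=0.232: each vertex is (1-t)·p0[i] + t·p1[i].
  v1: (1-0.232)·(-2.01,4.2) + 0.232·(-2.1,2.24) = (-2.0309,3.7453)
  v2: (1-0.232)·(-2.88,2.3) + 0.232·(-3.79,1.98) = (-3.0911,2.2258)
  v3: (1-0.232)·(-3.43,-0.02) + 0.232·(-4.75,-0.38) = (-3.7362,-0.1035)
  v4: (1-0.232)·(-1.8,-1.86) + 0.232·(-3.6,-3.2) = (-2.2176,-2.1709)
  v5: (1-0.232)·(3.38,-3.34) + 0.232·(1.65,-2.84) = (2.9786,-3.2240)
  v6: (1-0.232)·(3.46,-0.1) + 0.232·(1.77,-0.44) = (3.0679,-0.1789)
Perimeter = Σ |v_{i+1} − v_i|:
  edge 1→2: √(-1.0602² + -1.5195²) = 1.8528 (running 1.8528)
  edge 2→3: √(-0.6451² + -2.3293²) = 2.4170 (running 4.2698)
  edge 3→4: √(1.5186² + -2.0674²) = 2.5652 (running 6.8350)
  edge 4→5: √(5.1962² + -1.0531²) = 5.3019 (running 12.1369)
  edge 5→6: √(0.0893² + 3.0451²) = 3.0464 (running 15.1833)
  edge 6→1: √(-5.0988² + 3.9242²) = 6.4340 (running 21.6174)
Perimeter = 21.6174

Perimeter at t=0.232: 21.6174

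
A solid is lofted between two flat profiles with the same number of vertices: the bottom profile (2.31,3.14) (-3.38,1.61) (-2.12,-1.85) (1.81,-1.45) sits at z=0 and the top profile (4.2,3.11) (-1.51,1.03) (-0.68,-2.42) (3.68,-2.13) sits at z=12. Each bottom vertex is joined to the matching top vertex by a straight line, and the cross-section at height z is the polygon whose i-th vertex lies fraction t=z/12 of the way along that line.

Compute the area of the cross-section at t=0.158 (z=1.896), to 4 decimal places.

Cross-section at t=0.158: each vertex is (1-t)·p0[i] + t·p1[i].
  v1: (1-0.158)·(2.31,3.14) + 0.158·(4.2,3.11) = (2.6086,3.1353)
  v2: (1-0.158)·(-3.38,1.61) + 0.158·(-1.51,1.03) = (-3.0845,1.5184)
  v3: (1-0.158)·(-2.12,-1.85) + 0.158·(-0.68,-2.42) = (-1.8925,-1.9401)
  v4: (1-0.158)·(1.81,-1.45) + 0.158·(3.68,-2.13) = (2.1055,-1.5574)
Shoelace sum Σ(x_i·y_{i+1} − x_{i+1}·y_i):
  i=1: 2.6086·1.5184 − -3.0845·3.1353 = +13.6317 (running +13.6317)
  i=2: -3.0845·-1.9401 − -1.8925·1.5184 = +8.8577 (running +22.4893)
  i=3: -1.8925·-1.5574 − 2.1055·-1.9401 = +7.0321 (running +29.5215)
  i=4: 2.1055·3.1353 − 2.6086·-1.5574 = +10.6639 (running +40.1854)
Area = |Σ|/2 = |40.1854|/2 = 20.0927

Area at t=0.158: 20.0927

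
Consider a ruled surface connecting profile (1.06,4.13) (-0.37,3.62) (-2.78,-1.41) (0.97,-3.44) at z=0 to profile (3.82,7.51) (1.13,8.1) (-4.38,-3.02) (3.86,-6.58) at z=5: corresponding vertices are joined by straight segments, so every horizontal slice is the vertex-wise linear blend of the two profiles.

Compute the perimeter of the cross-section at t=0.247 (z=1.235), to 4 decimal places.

Perimeter at t=0.247: 23.6261

Cross-section at t=0.247: each vertex is (1-t)·p0[i] + t·p1[i].
  v1: (1-0.247)·(1.06,4.13) + 0.247·(3.82,7.51) = (1.7417,4.9649)
  v2: (1-0.247)·(-0.37,3.62) + 0.247·(1.13,8.1) = (0.0005,4.7266)
  v3: (1-0.247)·(-2.78,-1.41) + 0.247·(-4.38,-3.02) = (-3.1752,-1.8077)
  v4: (1-0.247)·(0.97,-3.44) + 0.247·(3.86,-6.58) = (1.6838,-4.2156)
Perimeter = Σ |v_{i+1} − v_i|:
  edge 1→2: √(-1.7412² + -0.2383²) = 1.7575 (running 1.7575)
  edge 2→3: √(-3.1757² + -6.5342²) = 7.2651 (running 9.0225)
  edge 3→4: √(4.8590² + -2.4079²) = 5.4229 (running 14.4455)
  edge 4→1: √(0.0579² + 9.1804²) = 9.1806 (running 23.6261)
Perimeter = 23.6261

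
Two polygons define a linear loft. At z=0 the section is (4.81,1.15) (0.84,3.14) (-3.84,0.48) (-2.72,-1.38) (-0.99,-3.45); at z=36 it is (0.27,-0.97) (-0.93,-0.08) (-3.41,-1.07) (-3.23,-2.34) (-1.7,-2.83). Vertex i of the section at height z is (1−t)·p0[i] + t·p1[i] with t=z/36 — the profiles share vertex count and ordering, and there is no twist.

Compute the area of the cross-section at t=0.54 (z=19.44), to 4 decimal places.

Cross-section at t=0.54: each vertex is (1-t)·p0[i] + t·p1[i].
  v1: (1-0.54)·(4.81,1.15) + 0.54·(0.27,-0.97) = (2.3584,0.0052)
  v2: (1-0.54)·(0.84,3.14) + 0.54·(-0.93,-0.08) = (-0.1158,1.4012)
  v3: (1-0.54)·(-3.84,0.48) + 0.54·(-3.41,-1.07) = (-3.6078,-0.3570)
  v4: (1-0.54)·(-2.72,-1.38) + 0.54·(-3.23,-2.34) = (-2.9954,-1.8984)
  v5: (1-0.54)·(-0.99,-3.45) + 0.54·(-1.7,-2.83) = (-1.3734,-3.1152)
Shoelace sum Σ(x_i·y_{i+1} − x_{i+1}·y_i):
  i=1: 2.3584·1.4012 − -0.1158·0.0052 = +3.3052 (running +3.3052)
  i=2: -0.1158·-0.3570 − -3.6078·1.4012 = +5.0966 (running +8.4018)
  i=3: -3.6078·-1.8984 − -2.9954·-0.3570 = +5.7797 (running +14.1815)
  i=4: -2.9954·-3.1152 − -1.3734·-1.8984 = +6.7240 (running +20.9055)
  i=5: -1.3734·0.0052 − 2.3584·-3.1152 = +7.3397 (running +28.2452)
Area = |Σ|/2 = |28.2452|/2 = 14.1226

Area at t=0.54: 14.1226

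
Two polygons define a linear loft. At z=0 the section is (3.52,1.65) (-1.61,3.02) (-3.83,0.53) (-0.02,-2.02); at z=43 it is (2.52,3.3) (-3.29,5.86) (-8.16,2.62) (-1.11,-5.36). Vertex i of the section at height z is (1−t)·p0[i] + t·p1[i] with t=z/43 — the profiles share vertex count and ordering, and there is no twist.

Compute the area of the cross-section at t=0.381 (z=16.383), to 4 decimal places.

Area at t=0.381: 32.7301

Cross-section at t=0.381: each vertex is (1-t)·p0[i] + t·p1[i].
  v1: (1-0.381)·(3.52,1.65) + 0.381·(2.52,3.3) = (3.1390,2.2786)
  v2: (1-0.381)·(-1.61,3.02) + 0.381·(-3.29,5.86) = (-2.2501,4.1020)
  v3: (1-0.381)·(-3.83,0.53) + 0.381·(-8.16,2.62) = (-5.4797,1.3263)
  v4: (1-0.381)·(-0.02,-2.02) + 0.381·(-1.11,-5.36) = (-0.4353,-3.2925)
Shoelace sum Σ(x_i·y_{i+1} − x_{i+1}·y_i):
  i=1: 3.1390·4.1020 − -2.2501·2.2786 = +18.0034 (running +18.0034)
  i=2: -2.2501·1.3263 − -5.4797·4.1020 = +19.4938 (running +37.4973)
  i=3: -5.4797·-3.2925 − -0.4353·1.3263 = +18.6196 (running +56.1168)
  i=4: -0.4353·2.2786 − 3.1390·-3.2925 = +9.3434 (running +65.4602)
Area = |Σ|/2 = |65.4602|/2 = 32.7301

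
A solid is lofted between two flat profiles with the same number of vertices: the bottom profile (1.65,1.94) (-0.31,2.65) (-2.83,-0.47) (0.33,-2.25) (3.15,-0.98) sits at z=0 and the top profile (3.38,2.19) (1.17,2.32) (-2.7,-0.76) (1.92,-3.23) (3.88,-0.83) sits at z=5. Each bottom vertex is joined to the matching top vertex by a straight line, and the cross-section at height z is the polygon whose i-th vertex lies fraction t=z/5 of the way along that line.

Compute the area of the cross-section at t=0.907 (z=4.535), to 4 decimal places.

Area at t=0.907: 21.1037

Cross-section at t=0.907: each vertex is (1-t)·p0[i] + t·p1[i].
  v1: (1-0.907)·(1.65,1.94) + 0.907·(3.38,2.19) = (3.2191,2.1667)
  v2: (1-0.907)·(-0.31,2.65) + 0.907·(1.17,2.32) = (1.0324,2.3507)
  v3: (1-0.907)·(-2.83,-0.47) + 0.907·(-2.7,-0.76) = (-2.7121,-0.7330)
  v4: (1-0.907)·(0.33,-2.25) + 0.907·(1.92,-3.23) = (1.7721,-3.1389)
  v5: (1-0.907)·(3.15,-0.98) + 0.907·(3.88,-0.83) = (3.8121,-0.8439)
Shoelace sum Σ(x_i·y_{i+1} − x_{i+1}·y_i):
  i=1: 3.2191·2.3507 − 1.0324·2.1667 = +5.3303 (running +5.3303)
  i=2: 1.0324·-0.7330 − -2.7121·2.3507 = +5.6185 (running +10.9488)
  i=3: -2.7121·-3.1389 − 1.7721·-0.7330 = +9.8119 (running +20.7607)
  i=4: 1.7721·-0.8439 − 3.8121·-3.1389 = +10.4701 (running +31.2308)
  i=5: 3.8121·2.1667 − 3.2191·-0.8439 = +10.9767 (running +42.2074)
Area = |Σ|/2 = |42.2074|/2 = 21.1037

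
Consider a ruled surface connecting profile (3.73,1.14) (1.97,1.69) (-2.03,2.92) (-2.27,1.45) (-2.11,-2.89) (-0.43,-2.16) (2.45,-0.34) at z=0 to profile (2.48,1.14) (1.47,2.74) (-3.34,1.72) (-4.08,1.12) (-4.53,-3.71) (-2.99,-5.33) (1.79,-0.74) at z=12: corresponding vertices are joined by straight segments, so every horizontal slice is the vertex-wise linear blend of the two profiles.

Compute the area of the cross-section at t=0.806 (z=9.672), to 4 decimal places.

Cross-section at t=0.806: each vertex is (1-t)·p0[i] + t·p1[i].
  v1: (1-0.806)·(3.73,1.14) + 0.806·(2.48,1.14) = (2.7225,1.1400)
  v2: (1-0.806)·(1.97,1.69) + 0.806·(1.47,2.74) = (1.5670,2.5363)
  v3: (1-0.806)·(-2.03,2.92) + 0.806·(-3.34,1.72) = (-3.0859,1.9528)
  v4: (1-0.806)·(-2.27,1.45) + 0.806·(-4.08,1.12) = (-3.7289,1.1840)
  v5: (1-0.806)·(-2.11,-2.89) + 0.806·(-4.53,-3.71) = (-4.0605,-3.5509)
  v6: (1-0.806)·(-0.43,-2.16) + 0.806·(-2.99,-5.33) = (-2.4934,-4.7150)
  v7: (1-0.806)·(2.45,-0.34) + 0.806·(1.79,-0.74) = (1.9180,-0.6624)
Shoelace sum Σ(x_i·y_{i+1} − x_{i+1}·y_i):
  i=1: 2.7225·2.5363 − 1.5670·1.1400 = +5.1187 (running +5.1187)
  i=2: 1.5670·1.9528 − -3.0859·2.5363 = +10.8867 (running +16.0054)
  i=3: -3.0859·1.1840 − -3.7289·1.9528 = +3.6280 (running +19.6334)
  i=4: -3.7289·-3.5509 − -4.0605·1.1840 = +18.0486 (running +37.6820)
  i=5: -4.0605·-4.7150 − -2.4934·-3.5509 = +10.2917 (running +47.9737)
  i=6: -2.4934·-0.6624 − 1.9180·-4.7150 = +10.6952 (running +58.6689)
  i=7: 1.9180·1.1400 − 2.7225·-0.6624 = +3.9899 (running +62.6589)
Area = |Σ|/2 = |62.6589|/2 = 31.3294

Area at t=0.806: 31.3294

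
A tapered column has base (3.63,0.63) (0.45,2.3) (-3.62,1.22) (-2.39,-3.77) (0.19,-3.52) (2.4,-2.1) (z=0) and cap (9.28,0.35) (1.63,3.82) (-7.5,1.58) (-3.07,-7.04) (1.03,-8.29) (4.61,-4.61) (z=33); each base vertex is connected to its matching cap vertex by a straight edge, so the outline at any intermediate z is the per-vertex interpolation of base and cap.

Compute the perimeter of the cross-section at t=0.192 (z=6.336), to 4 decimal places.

Cross-section at t=0.192: each vertex is (1-t)·p0[i] + t·p1[i].
  v1: (1-0.192)·(3.63,0.63) + 0.192·(9.28,0.35) = (4.7148,0.5762)
  v2: (1-0.192)·(0.45,2.3) + 0.192·(1.63,3.82) = (0.6766,2.5918)
  v3: (1-0.192)·(-3.62,1.22) + 0.192·(-7.5,1.58) = (-4.3650,1.2891)
  v4: (1-0.192)·(-2.39,-3.77) + 0.192·(-3.07,-7.04) = (-2.5206,-4.3978)
  v5: (1-0.192)·(0.19,-3.52) + 0.192·(1.03,-8.29) = (0.3513,-4.4358)
  v6: (1-0.192)·(2.4,-2.1) + 0.192·(4.61,-4.61) = (2.8243,-2.5819)
Perimeter = Σ |v_{i+1} − v_i|:
  edge 1→2: √(-4.0382² + 2.0156²) = 4.5133 (running 4.5133)
  edge 2→3: √(-5.0415² + -1.3027²) = 5.2071 (running 9.7204)
  edge 3→4: √(1.8444² + -5.6870²) = 5.9786 (running 15.6990)
  edge 4→5: √(2.8718² + -0.0380²) = 2.8721 (running 18.5711)
  edge 5→6: √(2.4730² + 1.8539²) = 3.0908 (running 21.6619)
  edge 6→1: √(1.8905² + 3.1582²) = 3.6807 (running 25.3426)
Perimeter = 25.3426

Perimeter at t=0.192: 25.3426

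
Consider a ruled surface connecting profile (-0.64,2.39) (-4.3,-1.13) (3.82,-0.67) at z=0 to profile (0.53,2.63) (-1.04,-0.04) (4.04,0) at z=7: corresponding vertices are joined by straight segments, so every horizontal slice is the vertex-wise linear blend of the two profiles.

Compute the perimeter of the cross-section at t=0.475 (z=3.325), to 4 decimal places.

Cross-section at t=0.475: each vertex is (1-t)·p0[i] + t·p1[i].
  v1: (1-0.475)·(-0.64,2.39) + 0.475·(0.53,2.63) = (-0.0843,2.5040)
  v2: (1-0.475)·(-4.3,-1.13) + 0.475·(-1.04,-0.04) = (-2.7515,-0.6122)
  v3: (1-0.475)·(3.82,-0.67) + 0.475·(4.04,0) = (3.9245,-0.3518)
Perimeter = Σ |v_{i+1} − v_i|:
  edge 1→2: √(-2.6673² + -3.1162²) = 4.1019 (running 4.1019)
  edge 2→3: √(6.6760² + 0.2605²) = 6.6811 (running 10.7829)
  edge 3→1: √(-4.0088² + 2.8558²) = 4.9219 (running 15.7049)
Perimeter = 15.7049

Perimeter at t=0.475: 15.7049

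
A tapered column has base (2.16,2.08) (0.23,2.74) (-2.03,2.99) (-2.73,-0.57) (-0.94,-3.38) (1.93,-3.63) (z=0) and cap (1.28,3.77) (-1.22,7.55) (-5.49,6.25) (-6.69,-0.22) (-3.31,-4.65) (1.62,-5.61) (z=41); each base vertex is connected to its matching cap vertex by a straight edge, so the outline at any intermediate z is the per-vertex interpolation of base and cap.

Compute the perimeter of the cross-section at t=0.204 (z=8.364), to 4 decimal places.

Cross-section at t=0.204: each vertex is (1-t)·p0[i] + t·p1[i].
  v1: (1-0.204)·(2.16,2.08) + 0.204·(1.28,3.77) = (1.9805,2.4248)
  v2: (1-0.204)·(0.23,2.74) + 0.204·(-1.22,7.55) = (-0.0658,3.7212)
  v3: (1-0.204)·(-2.03,2.99) + 0.204·(-5.49,6.25) = (-2.7358,3.6550)
  v4: (1-0.204)·(-2.73,-0.57) + 0.204·(-6.69,-0.22) = (-3.5378,-0.4986)
  v5: (1-0.204)·(-0.94,-3.38) + 0.204·(-3.31,-4.65) = (-1.4235,-3.6391)
  v6: (1-0.204)·(1.93,-3.63) + 0.204·(1.62,-5.61) = (1.8668,-4.0339)
Perimeter = Σ |v_{i+1} − v_i|:
  edge 1→2: √(-2.0463² + 1.2965²) = 2.4224 (running 2.4224)
  edge 2→3: √(-2.6700² + -0.0662²) = 2.6709 (running 5.0933)
  edge 3→4: √(-0.8020² + -4.1536²) = 4.2304 (running 9.3236)
  edge 4→5: √(2.1144² + -3.1405²) = 3.7859 (running 13.1096)
  edge 5→6: √(3.2902² + -0.3948²) = 3.3138 (running 16.4234)
  edge 6→1: √(0.1137² + 6.4587²) = 6.4597 (running 22.8831)
Perimeter = 22.8831

Perimeter at t=0.204: 22.8831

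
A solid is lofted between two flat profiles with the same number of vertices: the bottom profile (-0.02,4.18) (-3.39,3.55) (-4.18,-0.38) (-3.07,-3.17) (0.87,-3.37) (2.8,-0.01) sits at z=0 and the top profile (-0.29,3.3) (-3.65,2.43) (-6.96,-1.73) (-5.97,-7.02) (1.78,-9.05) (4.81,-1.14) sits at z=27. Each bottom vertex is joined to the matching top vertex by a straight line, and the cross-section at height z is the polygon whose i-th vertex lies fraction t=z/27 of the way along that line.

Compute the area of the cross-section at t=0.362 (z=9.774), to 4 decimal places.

Cross-section at t=0.362: each vertex is (1-t)·p0[i] + t·p1[i].
  v1: (1-0.362)·(-0.02,4.18) + 0.362·(-0.29,3.3) = (-0.1177,3.8614)
  v2: (1-0.362)·(-3.39,3.55) + 0.362·(-3.65,2.43) = (-3.4841,3.1446)
  v3: (1-0.362)·(-4.18,-0.38) + 0.362·(-6.96,-1.73) = (-5.1864,-0.8687)
  v4: (1-0.362)·(-3.07,-3.17) + 0.362·(-5.97,-7.02) = (-4.1198,-4.5637)
  v5: (1-0.362)·(0.87,-3.37) + 0.362·(1.78,-9.05) = (1.1994,-5.4262)
  v6: (1-0.362)·(2.8,-0.01) + 0.362·(4.81,-1.14) = (3.5276,-0.4191)
Shoelace sum Σ(x_i·y_{i+1} − x_{i+1}·y_i):
  i=1: -0.1177·3.1446 − -3.4841·3.8614 = +13.0835 (running +13.0835)
  i=2: -3.4841·-0.8687 − -5.1864·3.1446 = +19.3355 (running +32.4190)
  i=3: -5.1864·-4.5637 − -4.1198·-0.8687 = +20.0901 (running +52.5091)
  i=4: -4.1198·-5.4262 − 1.1994·-4.5637 = +27.8285 (running +80.3376)
  i=5: 1.1994·-0.4191 − 3.5276·-5.4262 = +18.6388 (running +98.9764)
  i=6: 3.5276·3.8614 − -0.1177·-0.4191 = +13.5724 (running +112.5487)
Area = |Σ|/2 = |112.5487|/2 = 56.2744

Area at t=0.362: 56.2744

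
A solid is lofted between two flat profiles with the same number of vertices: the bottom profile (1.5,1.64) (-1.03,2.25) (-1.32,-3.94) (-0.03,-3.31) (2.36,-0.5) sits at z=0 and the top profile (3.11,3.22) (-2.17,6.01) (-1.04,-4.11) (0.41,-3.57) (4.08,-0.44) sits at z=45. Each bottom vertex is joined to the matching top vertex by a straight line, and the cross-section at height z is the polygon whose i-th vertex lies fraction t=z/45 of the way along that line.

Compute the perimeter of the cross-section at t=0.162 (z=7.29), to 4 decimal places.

Cross-section at t=0.162: each vertex is (1-t)·p0[i] + t·p1[i].
  v1: (1-0.162)·(1.5,1.64) + 0.162·(3.11,3.22) = (1.7608,1.8960)
  v2: (1-0.162)·(-1.03,2.25) + 0.162·(-2.17,6.01) = (-1.2147,2.8591)
  v3: (1-0.162)·(-1.32,-3.94) + 0.162·(-1.04,-4.11) = (-1.2746,-3.9675)
  v4: (1-0.162)·(-0.03,-3.31) + 0.162·(0.41,-3.57) = (0.0413,-3.3521)
  v5: (1-0.162)·(2.36,-0.5) + 0.162·(4.08,-0.44) = (2.6386,-0.4903)
Perimeter = Σ |v_{i+1} − v_i|:
  edge 1→2: √(-2.9755² + 0.9632²) = 3.1275 (running 3.1275)
  edge 2→3: √(-0.0600² + -6.8267²) = 6.8269 (running 9.9544)
  edge 3→4: √(1.3159² + 0.6154²) = 1.4527 (running 11.4071)
  edge 4→5: √(2.5974² + 2.8618²) = 3.8648 (running 15.2719)
  edge 5→1: √(-0.8778² + 2.3862²) = 2.5426 (running 17.8145)
Perimeter = 17.8145

Perimeter at t=0.162: 17.8145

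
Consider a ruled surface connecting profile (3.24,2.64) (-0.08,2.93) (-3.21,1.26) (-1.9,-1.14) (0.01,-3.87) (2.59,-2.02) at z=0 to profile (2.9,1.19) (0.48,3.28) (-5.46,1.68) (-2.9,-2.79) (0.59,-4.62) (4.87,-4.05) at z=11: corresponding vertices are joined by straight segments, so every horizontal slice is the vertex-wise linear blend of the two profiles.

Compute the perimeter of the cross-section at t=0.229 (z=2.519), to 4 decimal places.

Cross-section at t=0.229: each vertex is (1-t)·p0[i] + t·p1[i].
  v1: (1-0.229)·(3.24,2.64) + 0.229·(2.9,1.19) = (3.1621,2.3080)
  v2: (1-0.229)·(-0.08,2.93) + 0.229·(0.48,3.28) = (0.0482,3.0102)
  v3: (1-0.229)·(-3.21,1.26) + 0.229·(-5.46,1.68) = (-3.7252,1.3562)
  v4: (1-0.229)·(-1.9,-1.14) + 0.229·(-2.9,-2.79) = (-2.1290,-1.5179)
  v5: (1-0.229)·(0.01,-3.87) + 0.229·(0.59,-4.62) = (0.1428,-4.0418)
  v6: (1-0.229)·(2.59,-2.02) + 0.229·(4.87,-4.05) = (3.1121,-2.4849)
Perimeter = Σ |v_{i+1} − v_i|:
  edge 1→2: √(-3.1139² + 0.7022²) = 3.1921 (running 3.1921)
  edge 2→3: √(-3.7735² + -1.6540²) = 4.1201 (running 7.3121)
  edge 3→4: √(1.5962² + -2.8740²) = 3.2876 (running 10.5997)
  edge 4→5: √(2.2718² + -2.5239²) = 3.3958 (running 13.9955)
  edge 5→6: √(2.9693² + 1.5569²) = 3.3527 (running 17.3482)
  edge 6→1: √(0.0500² + 4.7928²) = 4.7931 (running 22.1413)
Perimeter = 22.1413

Perimeter at t=0.229: 22.1413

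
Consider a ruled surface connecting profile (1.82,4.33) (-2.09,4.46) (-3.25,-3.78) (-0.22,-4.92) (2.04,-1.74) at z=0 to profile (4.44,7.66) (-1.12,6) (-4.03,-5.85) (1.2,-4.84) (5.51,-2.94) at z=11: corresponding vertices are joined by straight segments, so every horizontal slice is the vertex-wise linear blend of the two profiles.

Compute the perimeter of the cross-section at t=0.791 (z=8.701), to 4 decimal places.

Perimeter at t=0.791: 35.6980

Cross-section at t=0.791: each vertex is (1-t)·p0[i] + t·p1[i].
  v1: (1-0.791)·(1.82,4.33) + 0.791·(4.44,7.66) = (3.8924,6.9640)
  v2: (1-0.791)·(-2.09,4.46) + 0.791·(-1.12,6) = (-1.3227,5.6781)
  v3: (1-0.791)·(-3.25,-3.78) + 0.791·(-4.03,-5.85) = (-3.8670,-5.4174)
  v4: (1-0.791)·(-0.22,-4.92) + 0.791·(1.2,-4.84) = (0.9032,-4.8567)
  v5: (1-0.791)·(2.04,-1.74) + 0.791·(5.51,-2.94) = (4.7848,-2.6892)
Perimeter = Σ |v_{i+1} − v_i|:
  edge 1→2: √(-5.2152² + -1.2859²) = 5.3713 (running 5.3713)
  edge 2→3: √(-2.5442² + -11.0955²) = 11.3835 (running 16.7548)
  edge 3→4: √(4.7702² + 0.5606²) = 4.8030 (running 21.5579)
  edge 4→5: √(3.8815² + 2.1675²) = 4.4457 (running 26.0036)
  edge 5→1: √(-0.8923² + 9.6532²) = 9.6944 (running 35.6980)
Perimeter = 35.6980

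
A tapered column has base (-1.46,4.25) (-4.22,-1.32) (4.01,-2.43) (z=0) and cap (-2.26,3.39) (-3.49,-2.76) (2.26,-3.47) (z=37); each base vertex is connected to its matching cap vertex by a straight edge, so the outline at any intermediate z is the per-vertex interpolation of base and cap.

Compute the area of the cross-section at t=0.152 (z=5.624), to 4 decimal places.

Cross-section at t=0.152: each vertex is (1-t)·p0[i] + t·p1[i].
  v1: (1-0.152)·(-1.46,4.25) + 0.152·(-2.26,3.39) = (-1.5816,4.1193)
  v2: (1-0.152)·(-4.22,-1.32) + 0.152·(-3.49,-2.76) = (-4.1090,-1.5389)
  v3: (1-0.152)·(4.01,-2.43) + 0.152·(2.26,-3.47) = (3.7440,-2.5881)
Shoelace sum Σ(x_i·y_{i+1} − x_{i+1}·y_i):
  i=1: -1.5816·-1.5389 − -4.1090·4.1193 = +19.3602 (running +19.3602)
  i=2: -4.1090·-2.5881 − 3.7440·-1.5389 = +16.3961 (running +35.7563)
  i=3: 3.7440·4.1193 − -1.5816·-2.5881 = +11.3293 (running +47.0855)
Area = |Σ|/2 = |47.0855|/2 = 23.5428

Area at t=0.152: 23.5428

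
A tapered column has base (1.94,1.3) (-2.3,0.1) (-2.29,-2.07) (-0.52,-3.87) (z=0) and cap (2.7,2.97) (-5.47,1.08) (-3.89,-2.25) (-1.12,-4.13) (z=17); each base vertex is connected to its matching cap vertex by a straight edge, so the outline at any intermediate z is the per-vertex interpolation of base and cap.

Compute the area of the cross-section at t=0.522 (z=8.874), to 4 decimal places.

Area at t=0.522: 19.3766

Cross-section at t=0.522: each vertex is (1-t)·p0[i] + t·p1[i].
  v1: (1-0.522)·(1.94,1.3) + 0.522·(2.7,2.97) = (2.3367,2.1717)
  v2: (1-0.522)·(-2.3,0.1) + 0.522·(-5.47,1.08) = (-3.9547,0.6116)
  v3: (1-0.522)·(-2.29,-2.07) + 0.522·(-3.89,-2.25) = (-3.1252,-2.1640)
  v4: (1-0.522)·(-0.52,-3.87) + 0.522·(-1.12,-4.13) = (-0.8332,-4.0057)
Shoelace sum Σ(x_i·y_{i+1} − x_{i+1}·y_i):
  i=1: 2.3367·0.6116 − -3.9547·2.1717 = +10.0177 (running +10.0177)
  i=2: -3.9547·-2.1640 − -3.1252·0.6116 = +10.4691 (running +20.4869)
  i=3: -3.1252·-4.0057 − -0.8332·-2.1640 = +10.7157 (running +31.2025)
  i=4: -0.8332·2.1717 − 2.3367·-4.0057 = +7.5508 (running +38.7533)
Area = |Σ|/2 = |38.7533|/2 = 19.3766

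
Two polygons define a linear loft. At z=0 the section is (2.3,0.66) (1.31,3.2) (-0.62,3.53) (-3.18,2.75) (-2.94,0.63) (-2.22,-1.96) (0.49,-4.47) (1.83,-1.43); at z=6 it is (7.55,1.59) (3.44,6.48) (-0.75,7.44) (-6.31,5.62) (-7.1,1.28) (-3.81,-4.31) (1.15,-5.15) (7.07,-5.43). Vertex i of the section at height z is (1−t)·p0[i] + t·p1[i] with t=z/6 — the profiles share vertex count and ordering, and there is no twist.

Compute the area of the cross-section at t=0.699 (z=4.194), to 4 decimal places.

Area at t=0.699: 101.4690

Cross-section at t=0.699: each vertex is (1-t)·p0[i] + t·p1[i].
  v1: (1-0.699)·(2.3,0.66) + 0.699·(7.55,1.59) = (5.9698,1.3101)
  v2: (1-0.699)·(1.31,3.2) + 0.699·(3.44,6.48) = (2.7989,5.4927)
  v3: (1-0.699)·(-0.62,3.53) + 0.699·(-0.75,7.44) = (-0.7109,6.2631)
  v4: (1-0.699)·(-3.18,2.75) + 0.699·(-6.31,5.62) = (-5.3679,4.7561)
  v5: (1-0.699)·(-2.94,0.63) + 0.699·(-7.1,1.28) = (-5.8478,1.0843)
  v6: (1-0.699)·(-2.22,-1.96) + 0.699·(-3.81,-4.31) = (-3.3314,-3.6026)
  v7: (1-0.699)·(0.49,-4.47) + 0.699·(1.15,-5.15) = (0.9513,-4.9453)
  v8: (1-0.699)·(1.83,-1.43) + 0.699·(7.07,-5.43) = (5.4928,-4.2260)
Shoelace sum Σ(x_i·y_{i+1} − x_{i+1}·y_i):
  i=1: 5.9698·5.4927 − 2.7989·1.3101 = +29.1234 (running +29.1234)
  i=2: 2.7989·6.2631 − -0.7109·5.4927 = +21.4342 (running +50.5576)
  i=3: -0.7109·4.7561 − -5.3679·6.2631 = +30.2385 (running +80.7961)
  i=4: -5.3679·1.0843 − -5.8478·4.7561 = +21.9924 (running +102.7885)
  i=5: -5.8478·-3.6026 − -3.3314·1.0843 = +24.6801 (running +127.4687)
  i=6: -3.3314·-4.9453 − 0.9513·-3.6026 = +19.9022 (running +147.3709)
  i=7: 0.9513·-4.2260 − 5.4928·-4.9453 = +23.1431 (running +170.5140)
  i=8: 5.4928·1.3101 − 5.9698·-4.2260 = +32.4241 (running +202.9381)
Area = |Σ|/2 = |202.9381|/2 = 101.4690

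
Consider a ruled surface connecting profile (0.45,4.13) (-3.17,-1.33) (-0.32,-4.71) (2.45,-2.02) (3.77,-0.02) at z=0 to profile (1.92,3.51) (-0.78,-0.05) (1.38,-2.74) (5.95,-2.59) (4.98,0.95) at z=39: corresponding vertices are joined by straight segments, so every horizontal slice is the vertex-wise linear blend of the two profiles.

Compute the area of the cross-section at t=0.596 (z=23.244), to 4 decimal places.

Cross-section at t=0.596: each vertex is (1-t)·p0[i] + t·p1[i].
  v1: (1-0.596)·(0.45,4.13) + 0.596·(1.92,3.51) = (1.3261,3.7605)
  v2: (1-0.596)·(-3.17,-1.33) + 0.596·(-0.78,-0.05) = (-1.7456,-0.5671)
  v3: (1-0.596)·(-0.32,-4.71) + 0.596·(1.38,-2.74) = (0.6932,-3.5359)
  v4: (1-0.596)·(2.45,-2.02) + 0.596·(5.95,-2.59) = (4.5360,-2.3597)
  v5: (1-0.596)·(3.77,-0.02) + 0.596·(4.98,0.95) = (4.4912,0.5581)
Shoelace sum Σ(x_i·y_{i+1} − x_{i+1}·y_i):
  i=1: 1.3261·-0.5671 − -1.7456·3.7605 = +5.8121 (running +5.8121)
  i=2: -1.7456·-3.5359 − 0.6932·-0.5671 = +6.5652 (running +12.3773)
  i=3: 0.6932·-2.3597 − 4.5360·-3.5359 = +14.4030 (running +26.7803)
  i=4: 4.5360·0.5581 − 4.4912·-2.3597 = +13.1295 (running +39.9098)
  i=5: 4.4912·3.7605 − 1.3261·0.5581 = +16.1488 (running +56.0586)
Area = |Σ|/2 = |56.0586|/2 = 28.0293

Area at t=0.596: 28.0293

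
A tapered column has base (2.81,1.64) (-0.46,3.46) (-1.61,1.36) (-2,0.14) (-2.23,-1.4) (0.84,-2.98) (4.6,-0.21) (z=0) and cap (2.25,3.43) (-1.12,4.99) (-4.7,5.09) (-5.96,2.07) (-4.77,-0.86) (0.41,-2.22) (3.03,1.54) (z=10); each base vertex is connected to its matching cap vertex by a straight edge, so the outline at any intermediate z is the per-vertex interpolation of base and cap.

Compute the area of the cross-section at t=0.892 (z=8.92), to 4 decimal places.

Cross-section at t=0.892: each vertex is (1-t)·p0[i] + t·p1[i].
  v1: (1-0.892)·(2.81,1.64) + 0.892·(2.25,3.43) = (2.3105,3.2367)
  v2: (1-0.892)·(-0.46,3.46) + 0.892·(-1.12,4.99) = (-1.0487,4.8248)
  v3: (1-0.892)·(-1.61,1.36) + 0.892·(-4.7,5.09) = (-4.3663,4.6872)
  v4: (1-0.892)·(-2,0.14) + 0.892·(-5.96,2.07) = (-5.5323,1.8616)
  v5: (1-0.892)·(-2.23,-1.4) + 0.892·(-4.77,-0.86) = (-4.4957,-0.9183)
  v6: (1-0.892)·(0.84,-2.98) + 0.892·(0.41,-2.22) = (0.4564,-2.3021)
  v7: (1-0.892)·(4.6,-0.21) + 0.892·(3.03,1.54) = (3.1996,1.3510)
Shoelace sum Σ(x_i·y_{i+1} − x_{i+1}·y_i):
  i=1: 2.3105·4.8248 − -1.0487·3.2367 = +14.5419 (running +14.5419)
  i=2: -1.0487·4.6872 − -4.3663·4.8248 = +16.1507 (running +30.6926)
  i=3: -4.3663·1.8616 − -5.5323·4.6872 = +17.8028 (running +48.4954)
  i=4: -5.5323·-0.9183 − -4.4957·1.8616 = +13.4494 (running +61.9448)
  i=5: -4.4957·-2.3021 − 0.4564·-0.9183 = +10.7686 (running +72.7134)
  i=6: 0.4564·1.3510 − 3.1996·-2.3021 = +7.9823 (running +80.6957)
  i=7: 3.1996·3.2367 − 2.3105·1.3510 = +7.2345 (running +87.9302)
Area = |Σ|/2 = |87.9302|/2 = 43.9651

Area at t=0.892: 43.9651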